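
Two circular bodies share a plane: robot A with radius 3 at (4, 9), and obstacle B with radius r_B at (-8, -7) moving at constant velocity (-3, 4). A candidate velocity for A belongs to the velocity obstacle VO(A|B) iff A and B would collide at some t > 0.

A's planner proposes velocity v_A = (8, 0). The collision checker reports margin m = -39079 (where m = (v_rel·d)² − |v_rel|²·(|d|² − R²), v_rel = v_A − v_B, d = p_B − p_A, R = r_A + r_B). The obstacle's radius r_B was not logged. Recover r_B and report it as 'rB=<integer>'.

m = -39079
d = (-12, -16);  v_rel = (11, -4),  |v_rel|² = 137
v_rel×d = (11)·(-16) − (-4)·(-12) = -224
since m = R²·137 − (-224)²:  R² = (50176 + -39079) / 137 = 81
R = √81 = 9  ⇒  r_B = 9 − 3 = 6

rB=6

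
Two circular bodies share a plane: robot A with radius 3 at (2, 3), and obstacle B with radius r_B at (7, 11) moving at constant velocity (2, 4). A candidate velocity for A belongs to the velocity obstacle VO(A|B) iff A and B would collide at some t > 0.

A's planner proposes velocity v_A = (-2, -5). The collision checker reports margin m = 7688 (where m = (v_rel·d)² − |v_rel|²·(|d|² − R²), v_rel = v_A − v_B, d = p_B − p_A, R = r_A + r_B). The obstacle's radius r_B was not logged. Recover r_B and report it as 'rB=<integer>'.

m = 7688
d = (5, 8);  v_rel = (-4, -9),  |v_rel|² = 97
v_rel×d = (-4)·(8) − (-9)·(5) = 13
since m = R²·97 − 13²:  R² = (169 + 7688) / 97 = 81
R = √81 = 9  ⇒  r_B = 9 − 3 = 6

rB=6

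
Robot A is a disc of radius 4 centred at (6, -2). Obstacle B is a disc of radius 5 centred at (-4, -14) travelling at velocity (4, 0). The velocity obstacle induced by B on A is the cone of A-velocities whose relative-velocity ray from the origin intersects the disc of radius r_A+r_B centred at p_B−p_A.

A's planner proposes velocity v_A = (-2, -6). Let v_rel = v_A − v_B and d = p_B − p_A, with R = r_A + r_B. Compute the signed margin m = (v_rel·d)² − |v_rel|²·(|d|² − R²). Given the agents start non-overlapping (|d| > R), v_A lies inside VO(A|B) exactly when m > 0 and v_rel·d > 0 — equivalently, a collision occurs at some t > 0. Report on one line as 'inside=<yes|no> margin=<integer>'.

d = (-10, -12),  |d|² = 244;  R = 4+5 = 9,  c = 244−9² = 163
v_rel = (-6, -6),  |v_rel|² = 72;  v_rel·d = (-6)·(-10) + (-6)·(-12) = 132
72·t² − 264·t + 163 = 0  ⇒  m = 132² − 72·163 = 5688
m = 5688 > 0,  v_rel·d = 132 > 0  ⇒  inside

inside=yes margin=5688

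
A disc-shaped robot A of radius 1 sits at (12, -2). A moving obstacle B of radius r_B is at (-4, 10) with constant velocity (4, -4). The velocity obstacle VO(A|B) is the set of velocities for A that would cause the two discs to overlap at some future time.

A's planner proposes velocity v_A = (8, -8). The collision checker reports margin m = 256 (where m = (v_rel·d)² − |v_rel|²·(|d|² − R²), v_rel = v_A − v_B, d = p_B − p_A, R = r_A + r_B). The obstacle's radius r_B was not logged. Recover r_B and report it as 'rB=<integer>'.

m = 256
d = (-16, 12);  v_rel = (4, -4),  |v_rel|² = 32
v_rel×d = (4)·(12) − (-4)·(-16) = -16
since m = R²·32 − (-16)²:  R² = (256 + 256) / 32 = 16
R = √16 = 4  ⇒  r_B = 4 − 1 = 3

rB=3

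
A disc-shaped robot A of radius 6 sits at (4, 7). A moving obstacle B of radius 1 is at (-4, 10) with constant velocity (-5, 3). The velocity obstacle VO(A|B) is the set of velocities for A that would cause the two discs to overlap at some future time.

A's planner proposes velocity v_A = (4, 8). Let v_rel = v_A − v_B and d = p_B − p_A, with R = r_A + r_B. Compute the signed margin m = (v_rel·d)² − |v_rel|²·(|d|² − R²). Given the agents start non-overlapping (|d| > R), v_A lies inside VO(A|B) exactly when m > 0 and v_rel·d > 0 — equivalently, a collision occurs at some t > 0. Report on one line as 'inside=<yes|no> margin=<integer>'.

d = (-8, 3),  |d|² = 73;  R = 6+1 = 7,  c = 73−7² = 24
v_rel = (9, 5),  |v_rel|² = 106;  v_rel·d = (9)·(-8) + (5)·(3) = -57
106·t² + 114·t + 24 = 0  ⇒  m = (-57)² − 106·24 = 705
m = 705 > 0,  v_rel·d = -57 < 0  ⇒  outside

inside=no margin=705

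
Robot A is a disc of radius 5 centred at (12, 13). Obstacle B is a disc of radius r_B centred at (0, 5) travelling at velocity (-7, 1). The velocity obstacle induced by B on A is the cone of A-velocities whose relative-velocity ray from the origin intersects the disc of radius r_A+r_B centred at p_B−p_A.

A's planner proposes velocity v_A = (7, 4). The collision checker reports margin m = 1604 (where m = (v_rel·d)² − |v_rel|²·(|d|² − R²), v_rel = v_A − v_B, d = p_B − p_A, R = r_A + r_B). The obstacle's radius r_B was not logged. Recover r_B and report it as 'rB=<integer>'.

m = 1604
d = (-12, -8);  v_rel = (14, 3),  |v_rel|² = 205
v_rel×d = (14)·(-8) − (3)·(-12) = -76
since m = R²·205 − (-76)²:  R² = (5776 + 1604) / 205 = 36
R = √36 = 6  ⇒  r_B = 6 − 5 = 1

rB=1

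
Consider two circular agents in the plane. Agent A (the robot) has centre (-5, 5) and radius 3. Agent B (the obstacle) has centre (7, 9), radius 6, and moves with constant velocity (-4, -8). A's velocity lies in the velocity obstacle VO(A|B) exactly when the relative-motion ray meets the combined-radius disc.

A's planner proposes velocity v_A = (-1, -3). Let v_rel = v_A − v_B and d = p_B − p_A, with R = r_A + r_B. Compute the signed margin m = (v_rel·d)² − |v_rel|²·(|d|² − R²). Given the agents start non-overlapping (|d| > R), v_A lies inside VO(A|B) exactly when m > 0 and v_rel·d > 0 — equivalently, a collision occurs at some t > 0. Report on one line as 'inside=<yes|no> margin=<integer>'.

d = (12, 4),  |d|² = 160;  R = 3+6 = 9,  c = 160−9² = 79
v_rel = (3, 5),  |v_rel|² = 34;  v_rel·d = (3)·(12) + (5)·(4) = 56
34·t² − 112·t + 79 = 0  ⇒  m = 56² − 34·79 = 450
m = 450 > 0,  v_rel·d = 56 > 0  ⇒  inside

inside=yes margin=450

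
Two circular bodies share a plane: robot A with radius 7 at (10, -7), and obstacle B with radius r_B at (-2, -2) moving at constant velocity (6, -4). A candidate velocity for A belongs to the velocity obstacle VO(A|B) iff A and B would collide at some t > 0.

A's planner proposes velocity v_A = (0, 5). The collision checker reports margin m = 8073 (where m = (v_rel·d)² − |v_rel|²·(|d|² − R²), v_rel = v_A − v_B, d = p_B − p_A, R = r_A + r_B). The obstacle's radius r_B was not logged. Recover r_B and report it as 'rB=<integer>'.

m = 8073
d = (-12, 5);  v_rel = (-6, 9),  |v_rel|² = 117
v_rel×d = (-6)·(5) − (9)·(-12) = 78
since m = R²·117 − 78²:  R² = (6084 + 8073) / 117 = 121
R = √121 = 11  ⇒  r_B = 11 − 7 = 4

rB=4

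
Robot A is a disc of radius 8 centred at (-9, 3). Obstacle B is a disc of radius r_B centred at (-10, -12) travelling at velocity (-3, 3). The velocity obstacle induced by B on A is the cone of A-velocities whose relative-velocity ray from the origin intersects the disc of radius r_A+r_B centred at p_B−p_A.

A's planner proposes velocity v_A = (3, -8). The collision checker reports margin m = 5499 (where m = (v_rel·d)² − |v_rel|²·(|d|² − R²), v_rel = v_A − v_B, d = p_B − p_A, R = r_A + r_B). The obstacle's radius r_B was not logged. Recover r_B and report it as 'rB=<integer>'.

m = 5499
d = (-1, -15);  v_rel = (6, -11),  |v_rel|² = 157
v_rel×d = (6)·(-15) − (-11)·(-1) = -101
since m = R²·157 − (-101)²:  R² = (10201 + 5499) / 157 = 100
R = √100 = 10  ⇒  r_B = 10 − 8 = 2

rB=2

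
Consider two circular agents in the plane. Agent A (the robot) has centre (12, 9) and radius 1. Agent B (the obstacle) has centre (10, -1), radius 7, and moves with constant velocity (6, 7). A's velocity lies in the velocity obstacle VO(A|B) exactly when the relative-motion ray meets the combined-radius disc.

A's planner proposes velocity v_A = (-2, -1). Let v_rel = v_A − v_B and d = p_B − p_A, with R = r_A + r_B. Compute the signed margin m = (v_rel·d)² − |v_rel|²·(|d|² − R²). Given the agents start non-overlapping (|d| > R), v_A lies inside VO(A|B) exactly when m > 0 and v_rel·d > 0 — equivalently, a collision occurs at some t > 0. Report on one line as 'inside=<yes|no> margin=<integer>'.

d = (-2, -10),  |d|² = 104;  R = 1+7 = 8,  c = 104−8² = 40
v_rel = (-8, -8),  |v_rel|² = 128;  v_rel·d = (-8)·(-2) + (-8)·(-10) = 96
128·t² − 192·t + 40 = 0  ⇒  m = 96² − 128·40 = 4096
m = 4096 > 0,  v_rel·d = 96 > 0  ⇒  inside

inside=yes margin=4096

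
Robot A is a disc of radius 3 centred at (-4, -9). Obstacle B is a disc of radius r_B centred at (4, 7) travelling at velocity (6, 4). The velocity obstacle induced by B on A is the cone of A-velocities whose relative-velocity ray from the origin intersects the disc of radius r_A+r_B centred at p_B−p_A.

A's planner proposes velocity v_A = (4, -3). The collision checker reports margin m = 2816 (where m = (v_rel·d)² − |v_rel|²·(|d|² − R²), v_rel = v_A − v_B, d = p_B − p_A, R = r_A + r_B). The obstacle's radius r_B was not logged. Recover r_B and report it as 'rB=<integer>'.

m = 2816
d = (8, 16);  v_rel = (-2, -7),  |v_rel|² = 53
v_rel×d = (-2)·(16) − (-7)·(8) = 24
since m = R²·53 − 24²:  R² = (576 + 2816) / 53 = 64
R = √64 = 8  ⇒  r_B = 8 − 3 = 5

rB=5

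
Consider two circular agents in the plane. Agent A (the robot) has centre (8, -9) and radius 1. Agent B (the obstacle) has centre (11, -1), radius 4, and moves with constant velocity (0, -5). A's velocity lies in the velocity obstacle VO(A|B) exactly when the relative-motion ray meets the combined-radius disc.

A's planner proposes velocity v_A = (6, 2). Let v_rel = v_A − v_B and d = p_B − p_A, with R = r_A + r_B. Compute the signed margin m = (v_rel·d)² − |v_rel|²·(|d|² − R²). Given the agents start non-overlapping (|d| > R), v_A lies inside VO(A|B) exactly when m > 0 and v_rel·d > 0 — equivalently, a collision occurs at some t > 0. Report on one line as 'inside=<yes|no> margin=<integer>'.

d = (3, 8),  |d|² = 73;  R = 1+4 = 5,  c = 73−5² = 48
v_rel = (6, 7),  |v_rel|² = 85;  v_rel·d = (6)·(3) + (7)·(8) = 74
85·t² − 148·t + 48 = 0  ⇒  m = 74² − 85·48 = 1396
m = 1396 > 0,  v_rel·d = 74 > 0  ⇒  inside

inside=yes margin=1396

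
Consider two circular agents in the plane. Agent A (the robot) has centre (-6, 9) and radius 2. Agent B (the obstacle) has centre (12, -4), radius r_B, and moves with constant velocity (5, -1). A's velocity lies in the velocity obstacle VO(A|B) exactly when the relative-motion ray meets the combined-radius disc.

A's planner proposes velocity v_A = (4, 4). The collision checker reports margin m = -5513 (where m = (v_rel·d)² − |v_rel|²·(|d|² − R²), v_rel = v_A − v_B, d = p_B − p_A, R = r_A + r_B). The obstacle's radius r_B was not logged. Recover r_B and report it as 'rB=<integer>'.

m = -5513
d = (18, -13);  v_rel = (-1, 5),  |v_rel|² = 26
v_rel×d = (-1)·(-13) − (5)·(18) = -77
since m = R²·26 − (-77)²:  R² = (5929 + -5513) / 26 = 16
R = √16 = 4  ⇒  r_B = 4 − 2 = 2

rB=2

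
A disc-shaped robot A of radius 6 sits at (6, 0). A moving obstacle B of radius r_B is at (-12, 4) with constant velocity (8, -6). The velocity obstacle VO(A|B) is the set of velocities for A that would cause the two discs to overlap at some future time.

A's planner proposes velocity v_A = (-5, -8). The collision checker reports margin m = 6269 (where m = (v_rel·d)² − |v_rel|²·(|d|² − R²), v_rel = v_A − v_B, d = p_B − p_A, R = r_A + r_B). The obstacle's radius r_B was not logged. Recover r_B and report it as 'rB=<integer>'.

m = 6269
d = (-18, 4);  v_rel = (-13, -2),  |v_rel|² = 173
v_rel×d = (-13)·(4) − (-2)·(-18) = -88
since m = R²·173 − (-88)²:  R² = (7744 + 6269) / 173 = 81
R = √81 = 9  ⇒  r_B = 9 − 6 = 3

rB=3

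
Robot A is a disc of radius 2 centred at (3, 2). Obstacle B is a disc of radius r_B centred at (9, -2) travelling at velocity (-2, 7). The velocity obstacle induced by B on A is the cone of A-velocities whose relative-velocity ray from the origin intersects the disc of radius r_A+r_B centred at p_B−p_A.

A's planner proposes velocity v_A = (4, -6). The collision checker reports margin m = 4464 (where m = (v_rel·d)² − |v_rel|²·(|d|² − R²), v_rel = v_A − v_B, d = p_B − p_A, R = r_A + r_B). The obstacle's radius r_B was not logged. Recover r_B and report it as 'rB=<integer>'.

m = 4464
d = (6, -4);  v_rel = (6, -13),  |v_rel|² = 205
v_rel×d = (6)·(-4) − (-13)·(6) = 54
since m = R²·205 − 54²:  R² = (2916 + 4464) / 205 = 36
R = √36 = 6  ⇒  r_B = 6 − 2 = 4

rB=4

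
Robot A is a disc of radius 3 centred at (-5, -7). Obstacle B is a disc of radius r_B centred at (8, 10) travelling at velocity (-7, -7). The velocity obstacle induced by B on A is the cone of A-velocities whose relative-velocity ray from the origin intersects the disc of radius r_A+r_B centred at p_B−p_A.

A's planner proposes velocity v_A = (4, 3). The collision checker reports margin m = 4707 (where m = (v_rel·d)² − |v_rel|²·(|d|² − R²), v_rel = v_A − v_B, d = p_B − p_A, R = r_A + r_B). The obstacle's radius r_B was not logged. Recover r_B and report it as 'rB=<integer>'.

m = 4707
d = (13, 17);  v_rel = (11, 10),  |v_rel|² = 221
v_rel×d = (11)·(17) − (10)·(13) = 57
since m = R²·221 − 57²:  R² = (3249 + 4707) / 221 = 36
R = √36 = 6  ⇒  r_B = 6 − 3 = 3

rB=3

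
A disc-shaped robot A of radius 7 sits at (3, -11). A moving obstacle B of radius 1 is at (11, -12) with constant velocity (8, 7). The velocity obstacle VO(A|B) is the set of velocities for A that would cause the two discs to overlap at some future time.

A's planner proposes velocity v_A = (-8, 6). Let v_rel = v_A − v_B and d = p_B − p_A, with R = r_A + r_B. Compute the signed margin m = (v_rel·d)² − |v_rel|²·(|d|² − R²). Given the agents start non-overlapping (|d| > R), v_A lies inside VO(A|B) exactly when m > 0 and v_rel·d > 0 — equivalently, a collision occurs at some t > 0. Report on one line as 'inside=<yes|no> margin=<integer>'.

d = (8, -1),  |d|² = 65;  R = 7+1 = 8,  c = 65−8² = 1
v_rel = (-16, -1),  |v_rel|² = 257;  v_rel·d = (-16)·(8) + (-1)·(-1) = -127
257·t² + 254·t + 1 = 0  ⇒  m = (-127)² − 257·1 = 15872
m = 15872 > 0,  v_rel·d = -127 < 0  ⇒  outside

inside=no margin=15872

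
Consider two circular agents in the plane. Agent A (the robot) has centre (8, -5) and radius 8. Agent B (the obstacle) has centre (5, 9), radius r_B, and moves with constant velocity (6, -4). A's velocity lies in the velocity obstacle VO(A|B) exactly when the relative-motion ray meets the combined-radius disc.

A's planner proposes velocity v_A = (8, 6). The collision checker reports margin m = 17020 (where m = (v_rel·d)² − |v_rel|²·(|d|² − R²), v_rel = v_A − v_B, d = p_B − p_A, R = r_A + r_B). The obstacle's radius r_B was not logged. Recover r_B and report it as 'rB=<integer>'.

m = 17020
d = (-3, 14);  v_rel = (2, 10),  |v_rel|² = 104
v_rel×d = (2)·(14) − (10)·(-3) = 58
since m = R²·104 − 58²:  R² = (3364 + 17020) / 104 = 196
R = √196 = 14  ⇒  r_B = 14 − 8 = 6

rB=6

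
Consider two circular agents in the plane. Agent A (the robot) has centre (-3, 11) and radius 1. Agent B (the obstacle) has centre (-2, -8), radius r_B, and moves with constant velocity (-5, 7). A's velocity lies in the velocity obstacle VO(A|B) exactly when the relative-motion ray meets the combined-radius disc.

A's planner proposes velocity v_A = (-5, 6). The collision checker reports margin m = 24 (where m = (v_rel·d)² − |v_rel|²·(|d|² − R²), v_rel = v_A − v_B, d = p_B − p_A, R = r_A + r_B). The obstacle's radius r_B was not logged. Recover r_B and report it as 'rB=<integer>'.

m = 24
d = (1, -19);  v_rel = (0, -1),  |v_rel|² = 1
v_rel×d = (0)·(-19) − (-1)·(1) = 1
since m = R²·1 − 1²:  R² = (1 + 24) / 1 = 25
R = √25 = 5  ⇒  r_B = 5 − 1 = 4

rB=4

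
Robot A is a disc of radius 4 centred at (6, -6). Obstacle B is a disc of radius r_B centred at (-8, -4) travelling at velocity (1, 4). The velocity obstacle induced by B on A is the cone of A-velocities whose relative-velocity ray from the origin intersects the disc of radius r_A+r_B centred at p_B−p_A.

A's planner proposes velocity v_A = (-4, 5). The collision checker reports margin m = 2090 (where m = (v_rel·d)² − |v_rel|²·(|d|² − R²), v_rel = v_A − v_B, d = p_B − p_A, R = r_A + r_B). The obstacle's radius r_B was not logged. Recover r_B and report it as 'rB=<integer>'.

m = 2090
d = (-14, 2);  v_rel = (-5, 1),  |v_rel|² = 26
v_rel×d = (-5)·(2) − (1)·(-14) = 4
since m = R²·26 − 4²:  R² = (16 + 2090) / 26 = 81
R = √81 = 9  ⇒  r_B = 9 − 4 = 5

rB=5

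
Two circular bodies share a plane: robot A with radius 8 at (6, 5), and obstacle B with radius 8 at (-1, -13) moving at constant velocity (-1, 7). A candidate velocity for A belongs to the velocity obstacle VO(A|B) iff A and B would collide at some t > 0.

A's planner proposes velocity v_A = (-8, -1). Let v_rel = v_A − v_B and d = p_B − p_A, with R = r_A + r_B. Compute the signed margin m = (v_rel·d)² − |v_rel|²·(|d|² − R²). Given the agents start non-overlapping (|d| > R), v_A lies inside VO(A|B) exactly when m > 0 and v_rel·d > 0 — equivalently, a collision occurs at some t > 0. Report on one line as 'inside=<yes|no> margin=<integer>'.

d = (-7, -18),  |d|² = 373;  R = 8+8 = 16,  c = 373−16² = 117
v_rel = (-7, -8),  |v_rel|² = 113;  v_rel·d = (-7)·(-7) + (-8)·(-18) = 193
113·t² − 386·t + 117 = 0  ⇒  m = 193² − 113·117 = 24028
m = 24028 > 0,  v_rel·d = 193 > 0  ⇒  inside

inside=yes margin=24028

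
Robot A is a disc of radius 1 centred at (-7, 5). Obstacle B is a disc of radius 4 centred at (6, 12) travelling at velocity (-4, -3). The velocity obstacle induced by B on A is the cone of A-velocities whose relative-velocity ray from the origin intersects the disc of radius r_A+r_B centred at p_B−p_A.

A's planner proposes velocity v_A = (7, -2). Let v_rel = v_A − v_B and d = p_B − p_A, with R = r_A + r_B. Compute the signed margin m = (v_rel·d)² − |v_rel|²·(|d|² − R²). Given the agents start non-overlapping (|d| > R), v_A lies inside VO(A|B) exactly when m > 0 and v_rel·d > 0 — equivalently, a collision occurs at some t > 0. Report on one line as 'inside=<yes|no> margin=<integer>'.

d = (13, 7),  |d|² = 218;  R = 1+4 = 5,  c = 218−5² = 193
v_rel = (11, 1),  |v_rel|² = 122;  v_rel·d = (11)·(13) + (1)·(7) = 150
122·t² − 300·t + 193 = 0  ⇒  m = 150² − 122·193 = -1046
m = -1046 < 0,  v_rel·d = 150 > 0  ⇒  outside

inside=no margin=-1046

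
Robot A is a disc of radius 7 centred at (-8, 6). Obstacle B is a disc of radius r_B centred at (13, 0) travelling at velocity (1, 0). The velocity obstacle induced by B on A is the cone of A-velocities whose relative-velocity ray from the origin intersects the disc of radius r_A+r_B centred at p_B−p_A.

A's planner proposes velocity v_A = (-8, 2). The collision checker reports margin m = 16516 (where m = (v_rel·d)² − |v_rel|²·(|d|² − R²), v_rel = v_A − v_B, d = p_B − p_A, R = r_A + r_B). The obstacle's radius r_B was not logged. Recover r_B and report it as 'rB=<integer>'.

m = 16516
d = (21, -6);  v_rel = (-9, 2),  |v_rel|² = 85
v_rel×d = (-9)·(-6) − (2)·(21) = 12
since m = R²·85 − 12²:  R² = (144 + 16516) / 85 = 196
R = √196 = 14  ⇒  r_B = 14 − 7 = 7

rB=7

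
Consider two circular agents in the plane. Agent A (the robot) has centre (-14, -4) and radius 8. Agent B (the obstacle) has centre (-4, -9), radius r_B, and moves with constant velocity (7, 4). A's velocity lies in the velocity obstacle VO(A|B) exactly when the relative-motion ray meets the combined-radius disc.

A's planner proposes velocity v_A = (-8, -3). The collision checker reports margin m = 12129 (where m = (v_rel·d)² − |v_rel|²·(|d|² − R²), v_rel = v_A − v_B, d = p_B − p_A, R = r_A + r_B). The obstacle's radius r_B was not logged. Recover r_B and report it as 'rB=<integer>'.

m = 12129
d = (10, -5);  v_rel = (-15, -7),  |v_rel|² = 274
v_rel×d = (-15)·(-5) − (-7)·(10) = 145
since m = R²·274 − 145²:  R² = (21025 + 12129) / 274 = 121
R = √121 = 11  ⇒  r_B = 11 − 8 = 3

rB=3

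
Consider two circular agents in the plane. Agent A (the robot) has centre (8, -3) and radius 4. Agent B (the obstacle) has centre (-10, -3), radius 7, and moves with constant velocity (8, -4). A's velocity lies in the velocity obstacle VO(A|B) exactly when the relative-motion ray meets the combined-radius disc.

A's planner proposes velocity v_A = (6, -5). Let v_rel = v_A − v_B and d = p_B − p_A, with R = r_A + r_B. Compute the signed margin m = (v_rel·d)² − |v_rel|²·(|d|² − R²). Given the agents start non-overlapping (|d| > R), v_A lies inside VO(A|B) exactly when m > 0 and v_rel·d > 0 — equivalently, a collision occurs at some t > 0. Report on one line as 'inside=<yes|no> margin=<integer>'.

d = (-18, 0),  |d|² = 324;  R = 4+7 = 11,  c = 324−11² = 203
v_rel = (-2, -1),  |v_rel|² = 5;  v_rel·d = (-2)·(-18) + (-1)·(0) = 36
5·t² − 72·t + 203 = 0  ⇒  m = 36² − 5·203 = 281
m = 281 > 0,  v_rel·d = 36 > 0  ⇒  inside

inside=yes margin=281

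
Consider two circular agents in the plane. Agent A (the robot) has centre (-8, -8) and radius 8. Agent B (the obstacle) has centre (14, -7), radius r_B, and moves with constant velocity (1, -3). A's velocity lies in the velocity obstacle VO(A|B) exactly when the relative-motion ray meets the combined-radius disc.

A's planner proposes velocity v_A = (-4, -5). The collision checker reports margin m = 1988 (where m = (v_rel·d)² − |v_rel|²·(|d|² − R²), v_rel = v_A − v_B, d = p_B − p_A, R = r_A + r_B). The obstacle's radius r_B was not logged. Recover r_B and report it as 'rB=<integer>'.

m = 1988
d = (22, 1);  v_rel = (-5, -2),  |v_rel|² = 29
v_rel×d = (-5)·(1) − (-2)·(22) = 39
since m = R²·29 − 39²:  R² = (1521 + 1988) / 29 = 121
R = √121 = 11  ⇒  r_B = 11 − 8 = 3

rB=3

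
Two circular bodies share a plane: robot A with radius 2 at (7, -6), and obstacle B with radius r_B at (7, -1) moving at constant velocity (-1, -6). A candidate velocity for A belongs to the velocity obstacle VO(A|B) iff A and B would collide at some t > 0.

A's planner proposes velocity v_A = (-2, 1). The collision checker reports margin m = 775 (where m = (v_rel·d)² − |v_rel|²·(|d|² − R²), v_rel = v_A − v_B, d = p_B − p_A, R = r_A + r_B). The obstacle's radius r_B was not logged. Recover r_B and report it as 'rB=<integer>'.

m = 775
d = (0, 5);  v_rel = (-1, 7),  |v_rel|² = 50
v_rel×d = (-1)·(5) − (7)·(0) = -5
since m = R²·50 − (-5)²:  R² = (25 + 775) / 50 = 16
R = √16 = 4  ⇒  r_B = 4 − 2 = 2

rB=2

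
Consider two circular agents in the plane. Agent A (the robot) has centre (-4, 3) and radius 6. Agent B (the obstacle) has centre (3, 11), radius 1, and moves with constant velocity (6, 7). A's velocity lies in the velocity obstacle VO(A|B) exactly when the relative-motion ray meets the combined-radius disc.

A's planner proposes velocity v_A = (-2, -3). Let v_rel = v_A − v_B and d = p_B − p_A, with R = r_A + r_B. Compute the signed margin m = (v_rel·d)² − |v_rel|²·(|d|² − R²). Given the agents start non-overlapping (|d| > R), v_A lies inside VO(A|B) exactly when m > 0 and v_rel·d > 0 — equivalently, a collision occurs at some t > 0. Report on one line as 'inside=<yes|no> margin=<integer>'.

d = (7, 8),  |d|² = 113;  R = 6+1 = 7,  c = 113−7² = 64
v_rel = (-8, -10),  |v_rel|² = 164;  v_rel·d = (-8)·(7) + (-10)·(8) = -136
164·t² + 272·t + 64 = 0  ⇒  m = (-136)² − 164·64 = 8000
m = 8000 > 0,  v_rel·d = -136 < 0  ⇒  outside

inside=no margin=8000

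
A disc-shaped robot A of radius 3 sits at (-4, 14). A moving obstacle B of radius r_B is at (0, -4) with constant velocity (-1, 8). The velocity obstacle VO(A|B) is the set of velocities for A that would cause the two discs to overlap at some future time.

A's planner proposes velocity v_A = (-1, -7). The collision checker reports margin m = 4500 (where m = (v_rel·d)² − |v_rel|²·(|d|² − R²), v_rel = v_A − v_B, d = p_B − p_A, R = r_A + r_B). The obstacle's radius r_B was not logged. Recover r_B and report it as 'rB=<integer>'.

m = 4500
d = (4, -18);  v_rel = (0, -15),  |v_rel|² = 225
v_rel×d = (0)·(-18) − (-15)·(4) = 60
since m = R²·225 − 60²:  R² = (3600 + 4500) / 225 = 36
R = √36 = 6  ⇒  r_B = 6 − 3 = 3

rB=3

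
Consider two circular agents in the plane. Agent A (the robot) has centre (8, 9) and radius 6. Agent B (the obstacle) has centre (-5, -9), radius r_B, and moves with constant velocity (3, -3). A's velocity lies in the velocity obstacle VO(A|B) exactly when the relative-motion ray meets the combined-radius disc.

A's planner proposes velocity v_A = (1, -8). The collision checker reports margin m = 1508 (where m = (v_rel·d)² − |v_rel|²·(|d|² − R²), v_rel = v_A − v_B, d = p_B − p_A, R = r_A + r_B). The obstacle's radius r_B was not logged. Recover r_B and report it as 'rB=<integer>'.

m = 1508
d = (-13, -18);  v_rel = (-2, -5),  |v_rel|² = 29
v_rel×d = (-2)·(-18) − (-5)·(-13) = -29
since m = R²·29 − (-29)²:  R² = (841 + 1508) / 29 = 81
R = √81 = 9  ⇒  r_B = 9 − 6 = 3

rB=3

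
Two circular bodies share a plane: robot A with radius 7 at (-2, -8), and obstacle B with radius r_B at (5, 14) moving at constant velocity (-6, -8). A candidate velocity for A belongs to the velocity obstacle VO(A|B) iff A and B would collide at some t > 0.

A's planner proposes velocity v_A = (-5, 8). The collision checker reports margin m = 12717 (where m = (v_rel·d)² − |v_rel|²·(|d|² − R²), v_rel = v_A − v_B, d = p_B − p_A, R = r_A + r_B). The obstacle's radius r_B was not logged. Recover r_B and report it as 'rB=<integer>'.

m = 12717
d = (7, 22);  v_rel = (1, 16),  |v_rel|² = 257
v_rel×d = (1)·(22) − (16)·(7) = -90
since m = R²·257 − (-90)²:  R² = (8100 + 12717) / 257 = 81
R = √81 = 9  ⇒  r_B = 9 − 7 = 2

rB=2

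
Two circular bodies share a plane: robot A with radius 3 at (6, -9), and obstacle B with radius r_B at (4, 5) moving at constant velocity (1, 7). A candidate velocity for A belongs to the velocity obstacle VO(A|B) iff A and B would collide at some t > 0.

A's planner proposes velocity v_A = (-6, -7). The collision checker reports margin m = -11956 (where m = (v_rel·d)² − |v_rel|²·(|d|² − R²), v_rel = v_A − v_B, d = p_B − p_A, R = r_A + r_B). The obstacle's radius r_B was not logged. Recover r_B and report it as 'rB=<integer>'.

m = -11956
d = (-2, 14);  v_rel = (-7, -14),  |v_rel|² = 245
v_rel×d = (-7)·(14) − (-14)·(-2) = -126
since m = R²·245 − (-126)²:  R² = (15876 + -11956) / 245 = 16
R = √16 = 4  ⇒  r_B = 4 − 3 = 1

rB=1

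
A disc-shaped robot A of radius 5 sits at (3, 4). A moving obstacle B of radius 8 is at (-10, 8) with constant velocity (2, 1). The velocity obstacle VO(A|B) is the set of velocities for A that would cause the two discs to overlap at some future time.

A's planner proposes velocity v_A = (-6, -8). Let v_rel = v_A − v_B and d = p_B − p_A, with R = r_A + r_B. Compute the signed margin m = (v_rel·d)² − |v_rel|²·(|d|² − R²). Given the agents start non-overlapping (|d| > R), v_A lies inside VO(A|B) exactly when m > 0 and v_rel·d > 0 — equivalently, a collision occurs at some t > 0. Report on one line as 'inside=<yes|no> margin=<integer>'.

d = (-13, 4),  |d|² = 185;  R = 5+8 = 13,  c = 185−13² = 16
v_rel = (-8, -9),  |v_rel|² = 145;  v_rel·d = (-8)·(-13) + (-9)·(4) = 68
145·t² − 136·t + 16 = 0  ⇒  m = 68² − 145·16 = 2304
m = 2304 > 0,  v_rel·d = 68 > 0  ⇒  inside

inside=yes margin=2304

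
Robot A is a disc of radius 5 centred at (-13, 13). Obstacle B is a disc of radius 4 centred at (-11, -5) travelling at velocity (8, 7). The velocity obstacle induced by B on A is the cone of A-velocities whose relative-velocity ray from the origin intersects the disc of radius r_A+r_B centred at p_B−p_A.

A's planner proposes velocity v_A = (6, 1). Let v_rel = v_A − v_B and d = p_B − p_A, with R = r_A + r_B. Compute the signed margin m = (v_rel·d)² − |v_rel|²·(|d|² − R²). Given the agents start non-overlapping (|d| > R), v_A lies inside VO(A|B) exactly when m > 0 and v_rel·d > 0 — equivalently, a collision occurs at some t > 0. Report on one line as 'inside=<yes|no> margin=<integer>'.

d = (2, -18),  |d|² = 328;  R = 5+4 = 9,  c = 328−9² = 247
v_rel = (-2, -6),  |v_rel|² = 40;  v_rel·d = (-2)·(2) + (-6)·(-18) = 104
40·t² − 208·t + 247 = 0  ⇒  m = 104² − 40·247 = 936
m = 936 > 0,  v_rel·d = 104 > 0  ⇒  inside

inside=yes margin=936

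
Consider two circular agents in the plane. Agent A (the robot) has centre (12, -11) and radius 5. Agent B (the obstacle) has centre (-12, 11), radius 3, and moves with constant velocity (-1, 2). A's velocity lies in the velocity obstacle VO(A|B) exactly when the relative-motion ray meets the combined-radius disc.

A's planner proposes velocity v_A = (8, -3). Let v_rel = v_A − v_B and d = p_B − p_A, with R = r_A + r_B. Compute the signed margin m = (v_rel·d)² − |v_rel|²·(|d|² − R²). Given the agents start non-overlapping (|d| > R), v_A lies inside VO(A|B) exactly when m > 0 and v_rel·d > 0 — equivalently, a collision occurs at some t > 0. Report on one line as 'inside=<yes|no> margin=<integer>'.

d = (-24, 22),  |d|² = 1060;  R = 5+3 = 8,  c = 1060−8² = 996
v_rel = (9, -5),  |v_rel|² = 106;  v_rel·d = (9)·(-24) + (-5)·(22) = -326
106·t² + 652·t + 996 = 0  ⇒  m = (-326)² − 106·996 = 700
m = 700 > 0,  v_rel·d = -326 < 0  ⇒  outside

inside=no margin=700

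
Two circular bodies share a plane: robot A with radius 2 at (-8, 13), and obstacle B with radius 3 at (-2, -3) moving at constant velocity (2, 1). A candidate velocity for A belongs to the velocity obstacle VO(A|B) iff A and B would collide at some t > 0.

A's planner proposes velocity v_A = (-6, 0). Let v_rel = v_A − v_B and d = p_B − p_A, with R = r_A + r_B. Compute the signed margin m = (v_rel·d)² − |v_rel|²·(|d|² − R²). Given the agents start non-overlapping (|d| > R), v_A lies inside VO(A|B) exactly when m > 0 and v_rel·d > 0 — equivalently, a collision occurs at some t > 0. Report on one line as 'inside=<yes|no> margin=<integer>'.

d = (6, -16),  |d|² = 292;  R = 2+3 = 5,  c = 292−5² = 267
v_rel = (-8, -1),  |v_rel|² = 65;  v_rel·d = (-8)·(6) + (-1)·(-16) = -32
65·t² + 64·t + 267 = 0  ⇒  m = (-32)² − 65·267 = -16331
m = -16331 < 0,  v_rel·d = -32 < 0  ⇒  outside

inside=no margin=-16331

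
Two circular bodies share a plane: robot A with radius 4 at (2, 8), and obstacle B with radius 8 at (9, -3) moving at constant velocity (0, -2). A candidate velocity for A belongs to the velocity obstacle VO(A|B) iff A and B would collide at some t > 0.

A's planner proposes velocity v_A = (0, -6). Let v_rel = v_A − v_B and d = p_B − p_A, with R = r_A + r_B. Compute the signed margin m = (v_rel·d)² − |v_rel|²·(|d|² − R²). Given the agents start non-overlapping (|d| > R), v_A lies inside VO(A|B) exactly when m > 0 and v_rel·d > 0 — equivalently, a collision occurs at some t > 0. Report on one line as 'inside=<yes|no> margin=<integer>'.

d = (7, -11),  |d|² = 170;  R = 4+8 = 12,  c = 170−12² = 26
v_rel = (0, -4),  |v_rel|² = 16;  v_rel·d = (0)·(7) + (-4)·(-11) = 44
16·t² − 88·t + 26 = 0  ⇒  m = 44² − 16·26 = 1520
m = 1520 > 0,  v_rel·d = 44 > 0  ⇒  inside

inside=yes margin=1520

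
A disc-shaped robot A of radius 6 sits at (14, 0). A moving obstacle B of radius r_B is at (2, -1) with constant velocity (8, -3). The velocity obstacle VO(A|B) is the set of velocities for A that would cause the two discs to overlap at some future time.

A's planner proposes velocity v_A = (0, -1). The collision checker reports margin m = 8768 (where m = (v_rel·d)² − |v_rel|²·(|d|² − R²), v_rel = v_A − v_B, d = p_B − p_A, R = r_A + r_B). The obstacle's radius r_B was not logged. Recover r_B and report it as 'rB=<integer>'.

m = 8768
d = (-12, -1);  v_rel = (-8, 2),  |v_rel|² = 68
v_rel×d = (-8)·(-1) − (2)·(-12) = 32
since m = R²·68 − 32²:  R² = (1024 + 8768) / 68 = 144
R = √144 = 12  ⇒  r_B = 12 − 6 = 6

rB=6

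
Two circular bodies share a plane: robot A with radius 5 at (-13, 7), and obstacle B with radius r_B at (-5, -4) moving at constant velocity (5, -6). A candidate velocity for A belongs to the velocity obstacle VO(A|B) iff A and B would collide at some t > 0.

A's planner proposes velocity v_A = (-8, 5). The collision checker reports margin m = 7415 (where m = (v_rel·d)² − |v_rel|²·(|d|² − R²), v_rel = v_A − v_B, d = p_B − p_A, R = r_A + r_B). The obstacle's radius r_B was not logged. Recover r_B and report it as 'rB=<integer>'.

m = 7415
d = (8, -11);  v_rel = (-13, 11),  |v_rel|² = 290
v_rel×d = (-13)·(-11) − (11)·(8) = 55
since m = R²·290 − 55²:  R² = (3025 + 7415) / 290 = 36
R = √36 = 6  ⇒  r_B = 6 − 5 = 1

rB=1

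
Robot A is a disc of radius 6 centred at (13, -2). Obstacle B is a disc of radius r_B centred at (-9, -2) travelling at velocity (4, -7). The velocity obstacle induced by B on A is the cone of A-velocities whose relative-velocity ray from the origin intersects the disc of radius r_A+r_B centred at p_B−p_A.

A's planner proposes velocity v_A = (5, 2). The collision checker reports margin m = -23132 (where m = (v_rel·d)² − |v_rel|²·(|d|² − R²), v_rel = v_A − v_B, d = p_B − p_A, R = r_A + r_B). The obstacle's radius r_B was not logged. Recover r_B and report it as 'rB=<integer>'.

m = -23132
d = (-22, 0);  v_rel = (1, 9),  |v_rel|² = 82
v_rel×d = (1)·(0) − (9)·(-22) = 198
since m = R²·82 − 198²:  R² = (39204 + -23132) / 82 = 196
R = √196 = 14  ⇒  r_B = 14 − 6 = 8

rB=8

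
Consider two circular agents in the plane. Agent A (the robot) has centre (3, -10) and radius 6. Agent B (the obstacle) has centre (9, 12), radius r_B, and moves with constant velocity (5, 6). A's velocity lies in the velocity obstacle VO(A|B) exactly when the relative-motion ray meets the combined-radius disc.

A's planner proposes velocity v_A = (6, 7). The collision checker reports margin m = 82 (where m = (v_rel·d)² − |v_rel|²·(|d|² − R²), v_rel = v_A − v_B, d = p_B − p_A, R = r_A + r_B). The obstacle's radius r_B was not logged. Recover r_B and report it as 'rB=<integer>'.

m = 82
d = (6, 22);  v_rel = (1, 1),  |v_rel|² = 2
v_rel×d = (1)·(22) − (1)·(6) = 16
since m = R²·2 − 16²:  R² = (256 + 82) / 2 = 169
R = √169 = 13  ⇒  r_B = 13 − 6 = 7

rB=7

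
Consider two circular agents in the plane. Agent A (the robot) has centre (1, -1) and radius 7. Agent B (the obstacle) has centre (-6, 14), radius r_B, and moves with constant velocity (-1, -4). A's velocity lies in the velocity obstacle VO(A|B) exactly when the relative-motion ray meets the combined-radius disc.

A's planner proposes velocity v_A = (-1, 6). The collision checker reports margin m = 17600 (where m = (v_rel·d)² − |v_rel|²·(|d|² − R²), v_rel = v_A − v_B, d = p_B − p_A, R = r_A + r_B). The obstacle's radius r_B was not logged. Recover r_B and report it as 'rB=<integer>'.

m = 17600
d = (-7, 15);  v_rel = (0, 10),  |v_rel|² = 100
v_rel×d = (0)·(15) − (10)·(-7) = 70
since m = R²·100 − 70²:  R² = (4900 + 17600) / 100 = 225
R = √225 = 15  ⇒  r_B = 15 − 7 = 8

rB=8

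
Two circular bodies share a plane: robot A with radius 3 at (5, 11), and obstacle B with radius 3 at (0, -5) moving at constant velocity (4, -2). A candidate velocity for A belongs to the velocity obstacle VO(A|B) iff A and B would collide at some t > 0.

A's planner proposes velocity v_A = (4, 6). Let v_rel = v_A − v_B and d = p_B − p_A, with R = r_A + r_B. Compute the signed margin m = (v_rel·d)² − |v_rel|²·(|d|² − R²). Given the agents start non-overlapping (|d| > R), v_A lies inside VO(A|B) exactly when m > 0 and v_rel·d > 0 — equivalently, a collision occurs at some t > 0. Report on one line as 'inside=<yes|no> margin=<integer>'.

d = (-5, -16),  |d|² = 281;  R = 3+3 = 6,  c = 281−6² = 245
v_rel = (0, 8),  |v_rel|² = 64;  v_rel·d = (0)·(-5) + (8)·(-16) = -128
64·t² + 256·t + 245 = 0  ⇒  m = (-128)² − 64·245 = 704
m = 704 > 0,  v_rel·d = -128 < 0  ⇒  outside

inside=no margin=704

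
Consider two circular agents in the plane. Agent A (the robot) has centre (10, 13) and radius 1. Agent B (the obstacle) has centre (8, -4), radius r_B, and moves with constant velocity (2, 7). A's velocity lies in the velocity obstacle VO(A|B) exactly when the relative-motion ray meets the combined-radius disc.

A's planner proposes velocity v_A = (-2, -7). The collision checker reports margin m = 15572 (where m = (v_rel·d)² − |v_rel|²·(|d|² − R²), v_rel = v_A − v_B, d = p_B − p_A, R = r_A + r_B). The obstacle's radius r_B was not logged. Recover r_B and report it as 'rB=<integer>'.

m = 15572
d = (-2, -17);  v_rel = (-4, -14),  |v_rel|² = 212
v_rel×d = (-4)·(-17) − (-14)·(-2) = 40
since m = R²·212 − 40²:  R² = (1600 + 15572) / 212 = 81
R = √81 = 9  ⇒  r_B = 9 − 1 = 8

rB=8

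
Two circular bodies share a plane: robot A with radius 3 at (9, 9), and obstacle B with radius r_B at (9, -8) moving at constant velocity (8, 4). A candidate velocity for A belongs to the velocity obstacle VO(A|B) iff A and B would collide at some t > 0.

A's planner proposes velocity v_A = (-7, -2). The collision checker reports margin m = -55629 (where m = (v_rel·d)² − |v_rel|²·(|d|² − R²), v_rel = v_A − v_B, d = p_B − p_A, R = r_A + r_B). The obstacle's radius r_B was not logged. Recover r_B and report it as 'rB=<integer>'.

m = -55629
d = (0, -17);  v_rel = (-15, -6),  |v_rel|² = 261
v_rel×d = (-15)·(-17) − (-6)·(0) = 255
since m = R²·261 − 255²:  R² = (65025 + -55629) / 261 = 36
R = √36 = 6  ⇒  r_B = 6 − 3 = 3

rB=3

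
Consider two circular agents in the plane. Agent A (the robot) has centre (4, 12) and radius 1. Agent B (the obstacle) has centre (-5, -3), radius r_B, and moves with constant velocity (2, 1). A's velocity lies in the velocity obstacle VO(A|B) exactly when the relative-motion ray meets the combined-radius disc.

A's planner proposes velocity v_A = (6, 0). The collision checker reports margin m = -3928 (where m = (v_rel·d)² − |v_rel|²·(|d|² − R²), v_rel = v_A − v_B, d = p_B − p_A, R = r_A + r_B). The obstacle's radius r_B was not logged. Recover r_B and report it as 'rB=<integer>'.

m = -3928
d = (-9, -15);  v_rel = (4, -1),  |v_rel|² = 17
v_rel×d = (4)·(-15) − (-1)·(-9) = -69
since m = R²·17 − (-69)²:  R² = (4761 + -3928) / 17 = 49
R = √49 = 7  ⇒  r_B = 7 − 1 = 6

rB=6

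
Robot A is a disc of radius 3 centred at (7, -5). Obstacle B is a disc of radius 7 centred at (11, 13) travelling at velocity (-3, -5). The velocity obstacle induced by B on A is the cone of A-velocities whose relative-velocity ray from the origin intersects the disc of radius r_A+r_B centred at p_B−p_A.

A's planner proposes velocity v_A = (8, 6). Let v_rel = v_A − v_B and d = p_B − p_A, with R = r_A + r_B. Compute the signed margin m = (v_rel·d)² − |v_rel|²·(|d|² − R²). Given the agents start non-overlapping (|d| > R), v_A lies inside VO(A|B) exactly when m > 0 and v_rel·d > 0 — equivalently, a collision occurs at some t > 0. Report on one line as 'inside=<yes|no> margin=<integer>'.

d = (4, 18),  |d|² = 340;  R = 3+7 = 10,  c = 340−10² = 240
v_rel = (11, 11),  |v_rel|² = 242;  v_rel·d = (11)·(4) + (11)·(18) = 242
242·t² − 484·t + 240 = 0  ⇒  m = 242² − 242·240 = 484
m = 484 > 0,  v_rel·d = 242 > 0  ⇒  inside

inside=yes margin=484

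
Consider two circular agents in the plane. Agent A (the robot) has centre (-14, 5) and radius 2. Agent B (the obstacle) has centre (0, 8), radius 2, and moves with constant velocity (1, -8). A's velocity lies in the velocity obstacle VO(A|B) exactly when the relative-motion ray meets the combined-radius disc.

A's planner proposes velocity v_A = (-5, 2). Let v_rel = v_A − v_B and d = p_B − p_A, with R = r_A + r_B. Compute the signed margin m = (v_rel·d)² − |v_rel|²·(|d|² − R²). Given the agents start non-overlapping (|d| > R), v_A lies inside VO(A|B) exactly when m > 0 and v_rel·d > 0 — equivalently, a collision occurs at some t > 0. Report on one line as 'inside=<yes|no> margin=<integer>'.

d = (14, 3),  |d|² = 205;  R = 2+2 = 4,  c = 205−4² = 189
v_rel = (-6, 10),  |v_rel|² = 136;  v_rel·d = (-6)·(14) + (10)·(3) = -54
136·t² + 108·t + 189 = 0  ⇒  m = (-54)² − 136·189 = -22788
m = -22788 < 0,  v_rel·d = -54 < 0  ⇒  outside

inside=no margin=-22788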